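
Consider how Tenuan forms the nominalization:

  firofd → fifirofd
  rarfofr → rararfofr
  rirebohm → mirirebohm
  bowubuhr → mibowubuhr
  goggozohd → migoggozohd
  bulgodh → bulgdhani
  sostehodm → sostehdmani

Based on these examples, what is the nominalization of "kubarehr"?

"kubarehr" has second-to-last letter 'h'. The stems whose second-to-last letter is 'h' (rirebohm → mirirebohm, bowubuhr → mibowubuhr, goggozohd → migoggozohd) add the prefix mi-.
So kubarehr → mikubarehr.

mikubarehr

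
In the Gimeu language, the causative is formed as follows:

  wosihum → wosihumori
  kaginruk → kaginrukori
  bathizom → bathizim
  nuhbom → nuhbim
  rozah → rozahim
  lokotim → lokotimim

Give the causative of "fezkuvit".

fezkuvitim

"fezkuvit" has last vowel 'i'. The one such stem in the data (lokotim → lokotimim) adds -im, so the same rule applies.
The other patterns: stems whose last vowel is 'u' add -ori; stems whose last vowel is 'o' change the last vowel to 'i'.
So fezkuvit → fezkuvitim.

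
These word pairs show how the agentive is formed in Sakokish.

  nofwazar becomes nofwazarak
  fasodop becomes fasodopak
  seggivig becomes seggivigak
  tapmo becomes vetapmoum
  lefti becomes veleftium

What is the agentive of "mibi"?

vemibium

"mibi" ends in a vowel. The stems ending in a vowel (tapmo → vetapmoum, lefti → veleftium) add ve- … -um around the stem.
So mibi → vemibium.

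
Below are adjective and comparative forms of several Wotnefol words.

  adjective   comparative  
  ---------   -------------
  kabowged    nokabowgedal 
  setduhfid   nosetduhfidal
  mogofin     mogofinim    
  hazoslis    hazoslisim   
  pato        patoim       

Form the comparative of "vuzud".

setduhfid and mogofin both have last vowel 'i' yet inflect differently (nosetduhfidal, mogofinim), so the last vowel is not what conditions the rule; the final letter is.
"vuzud" ends in -d. The stems ending in -d (kabowged → nokabowgedal, setduhfid → nosetduhfidal) add no- … -al around the stem.
The other pattern: stems ending in -n, -o or -s add -im.
So vuzud → novuzudal.

novuzudal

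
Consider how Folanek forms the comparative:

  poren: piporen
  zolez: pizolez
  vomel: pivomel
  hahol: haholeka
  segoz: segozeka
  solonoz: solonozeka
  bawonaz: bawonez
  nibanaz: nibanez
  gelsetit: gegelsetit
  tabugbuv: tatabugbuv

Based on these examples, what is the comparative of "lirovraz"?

vomel and hahol both end in -l yet inflect differently (pivomel, haholeka), so the final letter is not what conditions the rule; the last vowel is.
"lirovraz" has last vowel 'a'. The stems whose last vowel is 'a' (bawonaz → bawonez, nibanaz → nibanez) change the last vowel to 'e'.
The other patterns: stems whose last vowel is 'e' add the prefix pi-; stems whose last vowel is 'o' add -eka; stems whose last vowel is 'i' or 'u' repeat the first consonant+vowel as a prefix.
So lirovraz → lirovrez.

lirovrez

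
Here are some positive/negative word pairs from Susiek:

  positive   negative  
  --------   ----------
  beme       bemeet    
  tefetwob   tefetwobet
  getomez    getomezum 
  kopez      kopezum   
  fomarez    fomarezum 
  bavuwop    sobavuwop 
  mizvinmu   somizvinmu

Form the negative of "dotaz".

beme and getomez both have last vowel 'e' yet inflect differently (bemeet, getomezum), so the last vowel is not what conditions the rule; the final letter is.
"dotaz" ends in -z. The stems ending in -z (getomez → getomezum, kopez → kopezum, fomarez → fomarezum) add -um.
So dotaz → dotazum.

dotazum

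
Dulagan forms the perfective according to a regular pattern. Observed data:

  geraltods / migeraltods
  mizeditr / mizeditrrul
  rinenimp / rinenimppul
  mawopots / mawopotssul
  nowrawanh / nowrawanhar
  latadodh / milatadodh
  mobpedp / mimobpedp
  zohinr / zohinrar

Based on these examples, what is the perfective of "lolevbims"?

lolevbimssul

latadodh and nowrawanh both end in -h yet inflect differently (milatadodh, nowrawanhar), so the final letter is not what conditions the rule; the second-to-last letter is.
"lolevbims" has second-to-last letter 'm'. The one such stem in the data (rinenimp → rinenimppul) doubles the final consonant and adds -ul (as do mizeditr, mawopots), so the same rule applies.
So lolevbims → lolevbimssul.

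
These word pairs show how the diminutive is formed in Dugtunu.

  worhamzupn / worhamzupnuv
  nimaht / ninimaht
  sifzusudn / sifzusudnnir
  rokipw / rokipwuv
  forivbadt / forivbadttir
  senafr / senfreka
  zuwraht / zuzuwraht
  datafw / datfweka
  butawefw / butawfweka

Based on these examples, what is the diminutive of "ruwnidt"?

ruwnidttir

worhamzupn and sifzusudn both end in -n yet inflect differently (worhamzupnuv, sifzusudnnir), so the final letter is not what conditions the rule; the second-to-last letter is.
"ruwnidt" has second-to-last letter 'd'. The stems whose second-to-last letter is 'd' (forivbadt → forivbadttir, sifzusudn → sifzusudnnir) double the final consonant and add -ir.
The other patterns: stems whose second-to-last letter is 'p' add -uv; stems whose second-to-last letter is 'f' delete the last vowel and add -eka; stems whose second-to-last letter is 'h' repeat the first consonant+vowel as a prefix.
So ruwnidt → ruwnidttir.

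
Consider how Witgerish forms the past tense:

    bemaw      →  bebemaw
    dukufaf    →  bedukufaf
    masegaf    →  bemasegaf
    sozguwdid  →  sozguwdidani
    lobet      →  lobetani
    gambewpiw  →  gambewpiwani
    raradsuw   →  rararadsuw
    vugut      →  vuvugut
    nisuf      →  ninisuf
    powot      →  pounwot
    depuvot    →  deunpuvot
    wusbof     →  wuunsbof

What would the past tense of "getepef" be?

bemaw and gambewpiw both end in -w yet inflect differently (bebemaw, gambewpiwani), so the final letter is not what conditions the rule; the last vowel is.
"getepef" has last vowel 'e'. The one such stem in the data (lobet → lobetani) adds -ani, so the same rule applies.
The other patterns: stems whose last vowel is 'a' add the prefix be-; stems whose last vowel is 'u' repeat the first consonant+vowel as a prefix; stems whose last vowel is 'o' insert -un- after the first vowel.
So getepef → getepefani.

getepefani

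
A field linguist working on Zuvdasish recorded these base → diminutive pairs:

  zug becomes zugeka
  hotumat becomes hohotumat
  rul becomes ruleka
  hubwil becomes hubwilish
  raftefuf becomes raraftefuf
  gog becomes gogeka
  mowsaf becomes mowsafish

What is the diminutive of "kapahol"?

rul and hubwil both end in -l yet inflect differently (ruleka, hubwilish), so the final letter is not what conditions the rule; the number of vowels is.
"kapahol" has 3 vowels. The stems with 3 vowels (hotumat → hohotumat, raftefuf → raraftefuf) repeat the first consonant+vowel as a prefix.
So kapahol → kakapahol.

kakapahol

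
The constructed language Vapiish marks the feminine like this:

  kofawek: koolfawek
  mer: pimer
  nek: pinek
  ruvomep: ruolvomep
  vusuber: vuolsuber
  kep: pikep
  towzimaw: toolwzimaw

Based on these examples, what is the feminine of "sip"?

vusuber and mer both end in -r yet inflect differently (vuolsuber, pimer), so the final letter is not what conditions the rule; the number of vowels is.
"sip" has 1 vowel. The stems with 1 vowel (mer → pimer, kep → pikep, nek → pinek) add the prefix pi-.
The other pattern: stems with 3 vowels insert -ol- after the first vowel.
So sip → pisip.

pisip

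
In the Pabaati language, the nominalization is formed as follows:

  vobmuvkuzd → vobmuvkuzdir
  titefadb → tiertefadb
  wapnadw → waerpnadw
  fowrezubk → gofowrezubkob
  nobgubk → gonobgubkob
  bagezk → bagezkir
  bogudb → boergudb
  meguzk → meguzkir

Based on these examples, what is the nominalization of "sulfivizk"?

meguzk and fowrezubk both end in -k yet inflect differently (meguzkir, gofowrezubkob), so the final letter is not what conditions the rule; the second-to-last letter is.
"sulfivizk" has second-to-last letter 'z'. The stems whose second-to-last letter is 'z' (vobmuvkuzd → vobmuvkuzdir, meguzk → meguzkir, bagezk → bagezkir) add -ir.
So sulfivizk → sulfivizkir.

sulfivizkir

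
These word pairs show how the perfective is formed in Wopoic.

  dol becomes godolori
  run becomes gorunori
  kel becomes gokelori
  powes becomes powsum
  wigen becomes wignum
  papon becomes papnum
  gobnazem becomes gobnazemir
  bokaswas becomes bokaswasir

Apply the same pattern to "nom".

gonomori

"nom" has 1 vowel. The stems with 1 vowel (dol → godolori, run → gorunori, kel → gokelori) add go- … -ori around the stem.
The other patterns: stems with 2 vowels delete the last vowel and add -um; stems with 3 vowels add -ir.
So nom → gonomori.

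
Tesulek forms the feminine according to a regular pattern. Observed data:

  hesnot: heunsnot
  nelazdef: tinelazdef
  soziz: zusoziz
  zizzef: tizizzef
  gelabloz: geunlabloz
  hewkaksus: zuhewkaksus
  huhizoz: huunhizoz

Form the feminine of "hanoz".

gelabloz and soziz both end in -z yet inflect differently (geunlabloz, zusoziz), so the final letter is not what conditions the rule; the last vowel is.
"hanoz" has last vowel 'o'. The stems whose last vowel is 'o' (gelabloz → geunlabloz, huhizoz → huunhizoz, hesnot → heunsnot) insert -un- after the first vowel.
So hanoz → haunnoz.

haunnoz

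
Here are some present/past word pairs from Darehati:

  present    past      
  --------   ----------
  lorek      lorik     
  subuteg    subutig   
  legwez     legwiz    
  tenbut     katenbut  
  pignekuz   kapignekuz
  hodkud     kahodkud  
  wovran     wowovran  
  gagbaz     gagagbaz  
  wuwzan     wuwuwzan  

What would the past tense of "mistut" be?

"mistut" has last vowel 'u'. The stems whose last vowel is 'u' (tenbut → katenbut, pignekuz → kapignekuz, hodkud → kahodkud) add the prefix ka-.
So mistut → kamistut.

kamistut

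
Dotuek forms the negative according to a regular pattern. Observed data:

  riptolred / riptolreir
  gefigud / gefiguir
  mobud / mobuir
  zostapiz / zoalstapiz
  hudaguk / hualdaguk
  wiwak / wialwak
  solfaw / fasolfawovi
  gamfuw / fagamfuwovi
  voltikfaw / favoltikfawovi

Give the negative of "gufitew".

fagufitewovi

gefigud and hudaguk both have last vowel 'u' yet inflect differently (gefiguir, hualdaguk), so the last vowel is not what conditions the rule; the final letter is.
"gufitew" ends in -w. The stems ending in -w (solfaw → fasolfawovi, gamfuw → fagamfuwovi, voltikfaw → favoltikfawovi) add fa- … -ovi around the stem.
The other patterns: stems ending in -d drop the final letter and add -ir; stems ending in -k or -z insert -al- after the first vowel.
So gufitew → fagufitewovi.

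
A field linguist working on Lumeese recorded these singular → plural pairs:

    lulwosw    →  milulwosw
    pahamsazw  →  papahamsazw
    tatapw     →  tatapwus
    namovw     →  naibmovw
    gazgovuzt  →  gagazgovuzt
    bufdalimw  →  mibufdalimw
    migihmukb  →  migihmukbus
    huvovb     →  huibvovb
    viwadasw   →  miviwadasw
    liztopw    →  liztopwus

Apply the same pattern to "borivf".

migihmukb and huvovb both end in -b yet inflect differently (migihmukbus, huibvovb), so the final letter is not what conditions the rule; the second-to-last letter is.
"borivf" has second-to-last letter 'v'. The stems whose second-to-last letter is 'v' (huvovb → huibvovb, namovw → naibmovw) insert -ib- after the first vowel.
The other patterns: stems whose second-to-last letter is 'k' or 'p' add -us; stems whose second-to-last letter is 'z' repeat the first consonant+vowel as a prefix; stems whose second-to-last letter is 'm' or 's' add the prefix mi-.
So borivf → boibrivf.

boibrivf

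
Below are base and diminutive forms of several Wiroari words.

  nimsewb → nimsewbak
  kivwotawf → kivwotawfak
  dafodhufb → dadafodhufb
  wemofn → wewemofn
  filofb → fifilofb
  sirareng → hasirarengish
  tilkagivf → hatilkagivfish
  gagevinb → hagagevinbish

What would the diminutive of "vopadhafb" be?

vovopadhafb

nimsewb and dafodhufb both end in -b yet inflect differently (nimsewbak, dadafodhufb), so the final letter is not what conditions the rule; the second-to-last letter is.
"vopadhafb" has second-to-last letter 'f'. The stems whose second-to-last letter is 'f' (dafodhufb → dadafodhufb, wemofn → wewemofn, filofb → fifilofb) repeat the first consonant+vowel as a prefix.
The other patterns: stems whose second-to-last letter is 'w' add -ak; stems whose second-to-last letter is 'n' or 'v' add ha- … -ish around the stem.
So vopadhafb → vovopadhafb.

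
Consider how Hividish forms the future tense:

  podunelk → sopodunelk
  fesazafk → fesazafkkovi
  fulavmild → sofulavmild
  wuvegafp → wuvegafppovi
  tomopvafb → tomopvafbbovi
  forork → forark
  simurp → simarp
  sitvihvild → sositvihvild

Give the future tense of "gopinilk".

sogopinilk

"gopinilk" has second-to-last letter 'l'. The stems whose second-to-last letter is 'l' (sitvihvild → sositvihvild, fulavmild → sofulavmild, podunelk → sopodunelk) add the prefix so-.
So gopinilk → sogopinilk.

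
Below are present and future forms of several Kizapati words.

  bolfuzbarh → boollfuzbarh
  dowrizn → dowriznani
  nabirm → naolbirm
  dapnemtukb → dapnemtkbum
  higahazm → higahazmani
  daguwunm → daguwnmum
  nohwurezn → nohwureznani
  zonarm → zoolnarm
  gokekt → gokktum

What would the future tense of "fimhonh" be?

nabirm and higahazm both end in -m yet inflect differently (naolbirm, higahazmani), so the final letter is not what conditions the rule; the second-to-last letter is.
"fimhonh" has second-to-last letter 'n'. The one such stem in the data (daguwunm → daguwnmum) deletes the last vowel and adds -um (as do dapnemtukb, gokekt), so the same rule applies.
The other patterns: stems whose second-to-last letter is 'r' insert -ol- after the first vowel; stems whose second-to-last letter is 'z' add -ani.
So fimhonh → fimhnhum.

fimhnhum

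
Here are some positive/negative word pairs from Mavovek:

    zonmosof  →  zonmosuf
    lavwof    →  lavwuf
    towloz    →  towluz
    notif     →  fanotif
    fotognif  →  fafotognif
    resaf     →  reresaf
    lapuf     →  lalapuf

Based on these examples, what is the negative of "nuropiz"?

fanuropiz

zonmosof and notif both end in -f yet inflect differently (zonmosuf, fanotif), so the final letter is not what conditions the rule; the last vowel is.
"nuropiz" has last vowel 'i'. The stems whose last vowel is 'i' (notif → fanotif, fotognif → fafotognif) add the prefix fa-.
The other patterns: stems whose last vowel is 'o' change the last vowel to 'u'; stems whose last vowel is 'a' or 'u' repeat the first consonant+vowel as a prefix.
So nuropiz → fanuropiz.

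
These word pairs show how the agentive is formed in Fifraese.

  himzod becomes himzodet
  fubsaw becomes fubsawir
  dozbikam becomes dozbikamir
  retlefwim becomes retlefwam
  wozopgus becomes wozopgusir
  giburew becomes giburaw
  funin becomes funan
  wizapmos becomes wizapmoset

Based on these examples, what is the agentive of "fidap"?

fidapir

"fidap" has last vowel 'a'. The stems whose last vowel is 'a' (fubsaw → fubsawir, dozbikam → dozbikamir) add -ir.
The other patterns: stems whose last vowel is 'e' or 'i' change the last vowel to 'a'; stems whose last vowel is 'o' add -et.
So fidap → fidapir.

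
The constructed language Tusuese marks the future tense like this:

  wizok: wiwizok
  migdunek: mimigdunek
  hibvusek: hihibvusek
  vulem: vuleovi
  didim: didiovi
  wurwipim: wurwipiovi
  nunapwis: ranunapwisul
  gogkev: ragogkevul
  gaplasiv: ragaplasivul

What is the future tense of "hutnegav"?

"hutnegav" ends in -v. The stems ending in -v (gogkev → ragogkevul, gaplasiv → ragaplasivul) add ra- … -ul around the stem.
The other patterns: stems ending in -k repeat the first consonant+vowel as a prefix; stems ending in -m drop the final letter and add -ovi.
So hutnegav → rahutnegavul.

rahutnegavul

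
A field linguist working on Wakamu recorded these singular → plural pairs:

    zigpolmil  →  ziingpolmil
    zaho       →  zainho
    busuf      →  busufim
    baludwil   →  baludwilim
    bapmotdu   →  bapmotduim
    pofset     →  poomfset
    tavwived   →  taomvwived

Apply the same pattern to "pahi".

zigpolmil and baludwil both end in -l yet inflect differently (ziingpolmil, baludwilim), so the final letter is not what conditions the rule; the first letter is.
"pahi" begins with p-. The one such stem in the data (pofset → poomfset) inserts -om- after the first vowel (as does tavwived), so the same rule applies.
The other patterns: stems beginning with z- insert -in- after the first vowel; stems beginning with b- add -im.
So pahi → paomhi.

paomhi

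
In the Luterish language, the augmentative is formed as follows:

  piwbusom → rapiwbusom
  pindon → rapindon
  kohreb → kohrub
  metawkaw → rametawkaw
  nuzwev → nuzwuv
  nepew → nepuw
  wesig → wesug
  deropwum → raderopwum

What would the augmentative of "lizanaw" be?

ralizanaw

"lizanaw" has last vowel 'a'. The one such stem in the data (metawkaw → rametawkaw) adds the prefix ra-, so the same rule applies.
The other pattern: stems whose last vowel is 'e' or 'i' change the last vowel to 'u'.
So lizanaw → ralizanaw.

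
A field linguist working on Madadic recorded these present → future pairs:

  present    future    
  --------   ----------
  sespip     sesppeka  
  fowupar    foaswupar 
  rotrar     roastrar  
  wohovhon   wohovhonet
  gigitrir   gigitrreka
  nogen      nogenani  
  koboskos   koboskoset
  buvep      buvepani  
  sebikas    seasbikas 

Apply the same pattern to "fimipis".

fimipseka

gigitrir and fowupar both end in -r yet inflect differently (gigitrreka, foaswupar), so the final letter is not what conditions the rule; the last vowel is.
"fimipis" has last vowel 'i'. The stems whose last vowel is 'i' (gigitrir → gigitrreka, sespip → sesppeka) delete the last vowel and add -eka.
The other patterns: stems whose last vowel is 'o' add -et; stems whose last vowel is 'a' insert -as- after the first vowel; stems whose last vowel is 'e' add -ani.
So fimipis → fimipseka.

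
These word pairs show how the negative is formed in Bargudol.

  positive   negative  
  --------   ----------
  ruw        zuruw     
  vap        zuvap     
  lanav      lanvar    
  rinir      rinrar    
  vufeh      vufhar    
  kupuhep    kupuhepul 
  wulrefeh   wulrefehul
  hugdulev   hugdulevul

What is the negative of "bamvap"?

bamvpar

vap and kupuhep both end in -p yet inflect differently (zuvap, kupuhepul), so the final letter is not what conditions the rule; the number of vowels is.
"bamvap" has 2 vowels. The stems with 2 vowels (lanav → lanvar, rinir → rinrar, vufeh → vufhar) delete the last vowel and add -ar.
The other patterns: stems with 1 vowel add the prefix zu-; stems with 3 vowels add -ul.
So bamvap → bamvpar.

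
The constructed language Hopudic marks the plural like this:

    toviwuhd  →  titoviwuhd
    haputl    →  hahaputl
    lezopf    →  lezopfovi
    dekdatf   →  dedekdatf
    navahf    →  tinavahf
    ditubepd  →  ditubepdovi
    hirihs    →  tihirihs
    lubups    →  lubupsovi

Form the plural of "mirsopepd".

ditubepd and toviwuhd both end in -d yet inflect differently (ditubepdovi, titoviwuhd), so the final letter is not what conditions the rule; the second-to-last letter is.
"mirsopepd" has second-to-last letter 'p'. The stems whose second-to-last letter is 'p' (lubups → lubupsovi, ditubepd → ditubepdovi, lezopf → lezopfovi) add -ovi.
So mirsopepd → mirsopepdovi.

mirsopepdovi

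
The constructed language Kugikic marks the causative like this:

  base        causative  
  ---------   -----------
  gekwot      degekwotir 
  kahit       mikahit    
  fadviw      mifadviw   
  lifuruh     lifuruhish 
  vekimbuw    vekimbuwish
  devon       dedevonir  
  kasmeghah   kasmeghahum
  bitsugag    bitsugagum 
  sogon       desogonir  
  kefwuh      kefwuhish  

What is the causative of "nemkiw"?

minemkiw

kasmeghah and kefwuh both end in -h yet inflect differently (kasmeghahum, kefwuhish), so the final letter is not what conditions the rule; the last vowel is.
"nemkiw" has last vowel 'i'. The stems whose last vowel is 'i' (kahit → mikahit, fadviw → mifadviw) add the prefix mi-.
The other patterns: stems whose last vowel is 'o' add de- … -ir around the stem; stems whose last vowel is 'a' add -um; stems whose last vowel is 'u' add -ish.
So nemkiw → minemkiw.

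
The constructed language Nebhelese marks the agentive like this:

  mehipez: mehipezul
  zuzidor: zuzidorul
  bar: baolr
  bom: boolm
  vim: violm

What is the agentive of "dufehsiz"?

"dufehsiz" has 3 vowels. The stems with 3 vowels (mehipez → mehipezul, zuzidor → zuzidorul) add -ul.
So dufehsiz → dufehsizul.

dufehsizul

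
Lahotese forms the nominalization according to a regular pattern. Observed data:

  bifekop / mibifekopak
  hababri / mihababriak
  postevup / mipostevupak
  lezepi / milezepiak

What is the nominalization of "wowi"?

miwowiak

Every pair shown (bifekop → mibifekopak, hababri → mihababriak, postevup → mipostevupak, …) follows the same rule: add mi- … -ak around the stem.
So wowi → miwowiak.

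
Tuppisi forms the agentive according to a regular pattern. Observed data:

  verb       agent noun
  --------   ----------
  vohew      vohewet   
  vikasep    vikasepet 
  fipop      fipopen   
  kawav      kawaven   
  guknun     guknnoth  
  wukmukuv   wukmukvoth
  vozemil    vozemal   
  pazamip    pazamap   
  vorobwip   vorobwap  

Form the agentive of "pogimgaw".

vikasep and fipop both end in -p yet inflect differently (vikasepet, fipopen), so the final letter is not what conditions the rule; the last vowel is.
"pogimgaw" has last vowel 'a'. The one such stem in the data (kawav → kawaven) adds -en, so the same rule applies.
The other patterns: stems whose last vowel is 'e' add -et; stems whose last vowel is 'u' delete the last vowel and add -oth; stems whose last vowel is 'i' change the last vowel to 'a'.
So pogimgaw → pogimgawen.

pogimgawen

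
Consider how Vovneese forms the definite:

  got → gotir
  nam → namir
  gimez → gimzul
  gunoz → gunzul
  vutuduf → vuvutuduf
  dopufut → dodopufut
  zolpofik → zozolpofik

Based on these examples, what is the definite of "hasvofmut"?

got and dopufut both end in -t yet inflect differently (gotir, dodopufut), so the final letter is not what conditions the rule; the number of vowels is.
"hasvofmut" has 3 vowels. The stems with 3 vowels (vutuduf → vuvutuduf, dopufut → dodopufut, zolpofik → zozolpofik) repeat the first consonant+vowel as a prefix.
The other patterns: stems with 1 vowel add -ir; stems with 2 vowels delete the last vowel and add -ul.
So hasvofmut → hahasvofmut.

hahasvofmut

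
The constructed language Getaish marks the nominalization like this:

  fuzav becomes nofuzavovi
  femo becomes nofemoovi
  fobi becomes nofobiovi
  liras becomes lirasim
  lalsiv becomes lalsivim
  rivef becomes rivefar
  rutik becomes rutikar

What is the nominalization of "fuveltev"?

fuzav and lalsiv both end in -v yet inflect differently (nofuzavovi, lalsivim), so the final letter is not what conditions the rule; the first letter is.
"fuveltev" begins with f-. The stems beginning with f- (fuzav → nofuzavovi, femo → nofemoovi, fobi → nofobiovi) add no- … -ovi around the stem.
So fuveltev → nofuveltevovi.

nofuveltevovi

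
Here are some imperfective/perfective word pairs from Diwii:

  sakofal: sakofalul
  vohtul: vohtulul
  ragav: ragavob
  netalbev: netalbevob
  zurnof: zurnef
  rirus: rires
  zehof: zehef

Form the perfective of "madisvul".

sakofal and ragav both have last vowel 'a' yet inflect differently (sakofalul, ragavob), so the last vowel is not what conditions the rule; the final letter is.
"madisvul" ends in -l. The stems ending in -l (sakofal → sakofalul, vohtul → vohtulul) add -ul.
So madisvul → madisvulul.

madisvulul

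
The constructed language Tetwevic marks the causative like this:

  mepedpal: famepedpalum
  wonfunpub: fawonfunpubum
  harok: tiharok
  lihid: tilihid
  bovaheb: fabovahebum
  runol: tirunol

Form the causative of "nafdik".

mepedpal and runol both end in -l yet inflect differently (famepedpalum, tirunol), so the final letter is not what conditions the rule; the number of vowels is.
"nafdik" has 2 vowels. The stems with 2 vowels (harok → tiharok, lihid → tilihid, runol → tirunol) add the prefix ti-.
So nafdik → tinafdik.

tinafdik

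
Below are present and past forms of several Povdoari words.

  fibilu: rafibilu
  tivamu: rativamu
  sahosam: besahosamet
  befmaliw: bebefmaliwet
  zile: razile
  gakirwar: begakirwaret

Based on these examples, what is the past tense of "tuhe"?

ratuhe

fibilu and gakirwar both have 3 vowels yet inflect differently (rafibilu, begakirwaret), so the number of vowels is not what conditions the rule; whether the stem ends in a vowel or a consonant is.
"tuhe" ends in a vowel. The stems ending in a vowel (fibilu → rafibilu, tivamu → rativamu, zile → razile) add the prefix ra-.
So tuhe → ratuhe.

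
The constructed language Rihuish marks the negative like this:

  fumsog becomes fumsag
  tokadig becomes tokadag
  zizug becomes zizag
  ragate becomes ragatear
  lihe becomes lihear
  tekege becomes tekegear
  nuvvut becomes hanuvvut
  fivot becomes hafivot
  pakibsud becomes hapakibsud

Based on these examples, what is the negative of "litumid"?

halitumid

"litumid" ends in -d. The one such stem in the data (pakibsud → hapakibsud) adds the prefix ha-, so the same rule applies.
So litumid → halitumid.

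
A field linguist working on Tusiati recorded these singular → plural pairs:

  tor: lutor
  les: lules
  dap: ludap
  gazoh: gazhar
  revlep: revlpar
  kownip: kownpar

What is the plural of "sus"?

dap and revlep both end in -p yet inflect differently (ludap, revlpar), so the final letter is not what conditions the rule; the number of vowels is.
"sus" has 1 vowel. The stems with 1 vowel (dap → ludap, tor → lutor, les → lules) add the prefix lu-.
The other pattern: stems with 2 vowels delete the last vowel and add -ar.
So sus → lusus.

lusus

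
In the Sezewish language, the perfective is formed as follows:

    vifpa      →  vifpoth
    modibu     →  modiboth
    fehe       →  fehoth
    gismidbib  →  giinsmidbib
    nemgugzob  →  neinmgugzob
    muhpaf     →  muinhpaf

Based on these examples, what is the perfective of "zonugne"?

zonugnoth

vifpa and muhpaf both have last vowel 'a' yet inflect differently (vifpoth, muinhpaf), so the last vowel is not what conditions the rule; whether the stem ends in a vowel or a consonant is.
"zonugne" ends in a vowel. The stems ending in a vowel (vifpa → vifpoth, modibu → modiboth, fehe → fehoth) drop the final letter and add -oth.
The other pattern: stems ending in a consonant insert -in- after the first vowel.
So zonugne → zonugnoth.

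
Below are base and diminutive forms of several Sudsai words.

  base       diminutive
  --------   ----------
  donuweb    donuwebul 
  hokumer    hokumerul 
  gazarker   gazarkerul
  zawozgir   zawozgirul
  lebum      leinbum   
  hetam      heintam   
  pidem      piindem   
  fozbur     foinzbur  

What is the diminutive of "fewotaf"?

fewotaful

"fewotaf" has 3 vowels. The stems with 3 vowels (donuweb → donuwebul, hokumer → hokumerul, gazarker → gazarkerul) add -ul.
The other pattern: stems with 2 vowels insert -in- after the first vowel.
So fewotaf → fewotaful.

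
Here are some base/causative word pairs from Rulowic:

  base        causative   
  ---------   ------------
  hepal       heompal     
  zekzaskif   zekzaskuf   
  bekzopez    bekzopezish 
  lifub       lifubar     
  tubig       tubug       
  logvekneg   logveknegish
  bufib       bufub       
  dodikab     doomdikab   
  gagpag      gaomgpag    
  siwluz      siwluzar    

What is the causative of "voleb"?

"voleb" has last vowel 'e'. The stems whose last vowel is 'e' (bekzopez → bekzopezish, logvekneg → logveknegish) add -ish.
The other patterns: stems whose last vowel is 'a' insert -om- after the first vowel; stems whose last vowel is 'u' add -ar; stems whose last vowel is 'i' change the last vowel to 'u'.
So voleb → volebish.

volebish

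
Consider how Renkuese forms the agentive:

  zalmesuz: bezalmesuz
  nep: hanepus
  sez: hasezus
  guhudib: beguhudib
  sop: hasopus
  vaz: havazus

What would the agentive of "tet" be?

hatetus

vaz and zalmesuz both end in -z yet inflect differently (havazus, bezalmesuz), so the final letter is not what conditions the rule; the number of vowels is.
"tet" has 1 vowel. The stems with 1 vowel (vaz → havazus, nep → hanepus, sop → hasopus) add ha- … -us around the stem.
The other pattern: stems with 3 vowels add the prefix be-.
So tet → hatetus.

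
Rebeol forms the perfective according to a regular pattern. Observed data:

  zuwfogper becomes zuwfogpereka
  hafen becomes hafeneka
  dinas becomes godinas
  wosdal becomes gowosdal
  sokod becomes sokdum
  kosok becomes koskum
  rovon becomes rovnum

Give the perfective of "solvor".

hafen and rovon both end in -n yet inflect differently (hafeneka, rovnum), so the final letter is not what conditions the rule; the last vowel is.
"solvor" has last vowel 'o'. The stems whose last vowel is 'o' (sokod → sokdum, kosok → koskum, rovon → rovnum) delete the last vowel and add -um.
So solvor → solvrum.

solvrum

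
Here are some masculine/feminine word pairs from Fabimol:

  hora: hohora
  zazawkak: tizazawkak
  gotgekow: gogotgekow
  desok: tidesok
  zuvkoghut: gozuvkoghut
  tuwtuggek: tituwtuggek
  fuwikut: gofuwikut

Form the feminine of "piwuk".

zazawkak and hora both have last vowel 'a' yet inflect differently (tizazawkak, hohora), so the last vowel is not what conditions the rule; the final letter is.
"piwuk" ends in -k. The stems ending in -k (zazawkak → tizazawkak, tuwtuggek → tituwtuggek, desok → tidesok) add the prefix ti-.
The other patterns: stems ending in -t add the prefix go-; stems ending in -a or -w repeat the first consonant+vowel as a prefix.
So piwuk → tipiwuk.

tipiwuk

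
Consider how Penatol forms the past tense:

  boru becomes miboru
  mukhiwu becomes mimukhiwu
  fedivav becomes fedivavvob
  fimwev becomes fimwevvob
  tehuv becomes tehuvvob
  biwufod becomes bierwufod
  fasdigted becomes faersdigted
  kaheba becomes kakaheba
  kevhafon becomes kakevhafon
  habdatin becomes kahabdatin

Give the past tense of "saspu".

"saspu" ends in -u. The stems ending in -u (boru → miboru, mukhiwu → mimukhiwu) add the prefix mi-.
So saspu → misaspu.

misaspu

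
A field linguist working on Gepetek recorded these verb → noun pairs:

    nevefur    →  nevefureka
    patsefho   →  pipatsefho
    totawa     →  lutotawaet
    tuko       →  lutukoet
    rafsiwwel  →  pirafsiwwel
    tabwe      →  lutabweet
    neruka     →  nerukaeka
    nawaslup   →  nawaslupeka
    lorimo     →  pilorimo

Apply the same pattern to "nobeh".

nobeheka

neruka and totawa both end in -a yet inflect differently (nerukaeka, lutotawaet), so the final letter is not what conditions the rule; the first letter is.
"nobeh" begins with n-. The stems beginning with n- (nawaslup → nawaslupeka, nevefur → nevefureka, neruka → nerukaeka) add -eka.
So nobeh → nobeheka.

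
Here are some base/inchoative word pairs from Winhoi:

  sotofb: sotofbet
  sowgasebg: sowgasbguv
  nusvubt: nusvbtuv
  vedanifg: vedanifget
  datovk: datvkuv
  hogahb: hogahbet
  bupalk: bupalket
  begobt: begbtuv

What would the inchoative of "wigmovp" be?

wigmvpuv

sowgasebg and vedanifg both end in -g yet inflect differently (sowgasbguv, vedanifget), so the final letter is not what conditions the rule; the second-to-last letter is.
"wigmovp" has second-to-last letter 'v'. The one such stem in the data (datovk → datvkuv) deletes the last vowel and adds -uv (as do nusvubt, sowgasebg), so the same rule applies.
The other pattern: stems whose second-to-last letter is 'f', 'h' or 'l' add -et.
So wigmovp → wigmvpuv.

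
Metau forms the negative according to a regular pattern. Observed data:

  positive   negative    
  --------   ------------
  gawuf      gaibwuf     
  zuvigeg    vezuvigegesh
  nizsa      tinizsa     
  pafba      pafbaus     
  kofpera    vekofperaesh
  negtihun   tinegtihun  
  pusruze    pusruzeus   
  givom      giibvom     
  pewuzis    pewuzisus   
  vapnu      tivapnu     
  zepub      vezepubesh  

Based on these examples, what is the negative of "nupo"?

tinupo

pafba and kofpera both end in -a yet inflect differently (pafbaus, vekofperaesh), so the final letter is not what conditions the rule; the first letter is.
"nupo" begins with n-. The stems beginning with n- (nizsa → tinizsa, negtihun → tinegtihun) add the prefix ti-.
The other patterns: stems beginning with p- add -us; stems beginning with k- or z- add ve- … -esh around the stem; stems beginning with g- insert -ib- after the first vowel.
So nupo → tinupo.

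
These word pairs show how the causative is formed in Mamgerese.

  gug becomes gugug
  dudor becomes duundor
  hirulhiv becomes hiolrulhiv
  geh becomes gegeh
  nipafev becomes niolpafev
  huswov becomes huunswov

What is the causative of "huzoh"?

"huzoh" has 2 vowels. The stems with 2 vowels (huswov → huunswov, dudor → duundor) insert -un- after the first vowel.
So huzoh → huunzoh.

huunzoh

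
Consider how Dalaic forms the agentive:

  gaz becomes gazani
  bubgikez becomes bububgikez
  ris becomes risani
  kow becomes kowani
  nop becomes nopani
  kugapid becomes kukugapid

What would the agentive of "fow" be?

gaz and bubgikez both end in -z yet inflect differently (gazani, bububgikez), so the final letter is not what conditions the rule; the number of vowels is.
"fow" has 1 vowel. The stems with 1 vowel (ris → risani, kow → kowani, nop → nopani) add -ani.
The other pattern: stems with 3 vowels repeat the first consonant+vowel as a prefix.
So fow → fowani.

fowani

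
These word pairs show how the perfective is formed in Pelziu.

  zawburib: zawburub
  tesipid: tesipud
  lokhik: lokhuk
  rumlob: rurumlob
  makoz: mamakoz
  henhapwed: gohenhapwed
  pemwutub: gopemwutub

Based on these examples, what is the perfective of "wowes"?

gowowes

zawburib and rumlob both end in -b yet inflect differently (zawburub, rurumlob), so the final letter is not what conditions the rule; the last vowel is.
"wowes" has last vowel 'e'. The one such stem in the data (henhapwed → gohenhapwed) adds the prefix go-, so the same rule applies.
The other patterns: stems whose last vowel is 'i' change the last vowel to 'u'; stems whose last vowel is 'o' repeat the first consonant+vowel as a prefix.
So wowes → gowowes.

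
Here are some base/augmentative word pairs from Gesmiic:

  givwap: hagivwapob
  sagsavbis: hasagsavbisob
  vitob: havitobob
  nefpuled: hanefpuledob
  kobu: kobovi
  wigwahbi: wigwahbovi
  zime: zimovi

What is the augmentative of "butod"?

habutodob

"butod" ends in a consonant. The stems ending in a consonant (givwap → hagivwapob, sagsavbis → hasagsavbisob, vitob → havitobob) add ha- … -ob around the stem.
The other pattern: stems ending in a vowel drop the final letter and add -ovi.
So butod → habutodob.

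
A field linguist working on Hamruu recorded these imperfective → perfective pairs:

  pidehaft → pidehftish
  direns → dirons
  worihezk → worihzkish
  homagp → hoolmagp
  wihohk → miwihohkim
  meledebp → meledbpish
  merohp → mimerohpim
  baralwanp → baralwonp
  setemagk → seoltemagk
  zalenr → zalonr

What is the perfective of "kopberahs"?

wihohk and setemagk both end in -k yet inflect differently (miwihohkim, seoltemagk), so the final letter is not what conditions the rule; the second-to-last letter is.
"kopberahs" has second-to-last letter 'h'. The stems whose second-to-last letter is 'h' (wihohk → miwihohkim, merohp → mimerohpim) add mi- … -im around the stem.
So kopberahs → mikopberahsim.

mikopberahsim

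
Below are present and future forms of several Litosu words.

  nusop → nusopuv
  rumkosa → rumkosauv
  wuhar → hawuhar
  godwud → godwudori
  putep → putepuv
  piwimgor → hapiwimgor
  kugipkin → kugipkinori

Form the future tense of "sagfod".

sagfodori

wuhar and rumkosa both have last vowel 'a' yet inflect differently (hawuhar, rumkosauv), so the last vowel is not what conditions the rule; the final letter is.
"sagfod" ends in -d. The one such stem in the data (godwud → godwudori) adds -ori, so the same rule applies.
So sagfod → sagfodori.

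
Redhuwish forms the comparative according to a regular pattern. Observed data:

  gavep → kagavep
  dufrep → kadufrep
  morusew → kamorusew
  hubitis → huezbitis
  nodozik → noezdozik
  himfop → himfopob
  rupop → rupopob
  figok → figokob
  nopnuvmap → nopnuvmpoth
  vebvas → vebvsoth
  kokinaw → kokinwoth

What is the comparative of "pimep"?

kapimep

gavep and himfop both end in -p yet inflect differently (kagavep, himfopob), so the final letter is not what conditions the rule; the last vowel is.
"pimep" has last vowel 'e'. The stems whose last vowel is 'e' (gavep → kagavep, dufrep → kadufrep, morusew → kamorusew) add the prefix ka-.
So pimep → kapimep.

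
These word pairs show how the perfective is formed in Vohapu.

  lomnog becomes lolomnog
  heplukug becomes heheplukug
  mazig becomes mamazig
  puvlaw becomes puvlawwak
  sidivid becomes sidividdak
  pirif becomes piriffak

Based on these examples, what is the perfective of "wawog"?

wawawog

"wawog" ends in -g. The stems ending in -g (lomnog → lolomnog, heplukug → heheplukug, mazig → mamazig) repeat the first consonant+vowel as a prefix.
The other pattern: stems ending in -d, -f or -w double the final consonant and add -ak.
So wawog → wawawog.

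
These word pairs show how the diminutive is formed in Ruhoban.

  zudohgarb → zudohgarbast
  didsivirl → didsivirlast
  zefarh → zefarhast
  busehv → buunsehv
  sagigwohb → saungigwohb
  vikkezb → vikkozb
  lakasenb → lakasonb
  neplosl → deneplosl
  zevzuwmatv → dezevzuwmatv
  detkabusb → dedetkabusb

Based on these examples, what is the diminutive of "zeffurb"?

zeffurbast

zudohgarb and sagigwohb both end in -b yet inflect differently (zudohgarbast, saungigwohb), so the final letter is not what conditions the rule; the second-to-last letter is.
"zeffurb" has second-to-last letter 'r'. The stems whose second-to-last letter is 'r' (zudohgarb → zudohgarbast, didsivirl → didsivirlast, zefarh → zefarhast) add -ast.
The other patterns: stems whose second-to-last letter is 'h' insert -un- after the first vowel; stems whose second-to-last letter is 'n' or 'z' change the last vowel to 'o'; stems whose second-to-last letter is 's' or 't' add the prefix de-.
So zeffurb → zeffurbast.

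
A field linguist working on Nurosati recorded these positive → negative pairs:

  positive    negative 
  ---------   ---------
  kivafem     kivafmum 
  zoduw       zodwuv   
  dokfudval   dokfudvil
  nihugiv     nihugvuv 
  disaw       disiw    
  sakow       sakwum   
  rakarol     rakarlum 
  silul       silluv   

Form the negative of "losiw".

zoduw and disaw both end in -w yet inflect differently (zodwuv, disiw), so the final letter is not what conditions the rule; the last vowel is.
"losiw" has last vowel 'i'. The one such stem in the data (nihugiv → nihugvuv) deletes the last vowel and adds -uv (as do zoduw, silul), so the same rule applies.
The other patterns: stems whose last vowel is 'a' change the last vowel to 'i'; stems whose last vowel is 'e' or 'o' delete the last vowel and add -um.
So losiw → loswuv.

loswuv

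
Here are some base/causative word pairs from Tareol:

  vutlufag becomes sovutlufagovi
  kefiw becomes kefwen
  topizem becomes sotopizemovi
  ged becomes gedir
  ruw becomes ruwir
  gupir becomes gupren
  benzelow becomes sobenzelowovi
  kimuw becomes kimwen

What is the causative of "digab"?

"digab" has 2 vowels. The stems with 2 vowels (kefiw → kefwen, kimuw → kimwen, gupir → gupren) delete the last vowel and add -en.
The other patterns: stems with 1 vowel add -ir; stems with 3 vowels add so- … -ovi around the stem.
So digab → digben.

digben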